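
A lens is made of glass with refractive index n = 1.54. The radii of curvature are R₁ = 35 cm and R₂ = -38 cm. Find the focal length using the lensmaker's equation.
1/f = (n − 1)(1/R₁ − 1/R₂) → f = 33.74 cm (converging lens)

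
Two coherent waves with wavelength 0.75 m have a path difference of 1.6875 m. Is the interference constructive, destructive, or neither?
neither (partial) — path difference = 2.25λ, neither a whole number of wavelengths nor an odd multiple of λ/2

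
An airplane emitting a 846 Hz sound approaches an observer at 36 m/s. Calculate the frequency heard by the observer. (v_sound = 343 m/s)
f_obs = f·v/(v − v_s) = 945.2 Hz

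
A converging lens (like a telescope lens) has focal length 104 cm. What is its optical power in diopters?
P = 1/f = 0.9615 D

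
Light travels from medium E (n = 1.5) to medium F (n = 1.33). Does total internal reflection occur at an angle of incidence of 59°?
θc = arcsin(n₂/n₁) = 62.46°; 59° < θc, so no — the ray refracts.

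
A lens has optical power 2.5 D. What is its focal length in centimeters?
f = 1/P = 40 cm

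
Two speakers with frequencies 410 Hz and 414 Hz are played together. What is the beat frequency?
4 Hz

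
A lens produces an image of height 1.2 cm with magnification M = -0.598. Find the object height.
ho = |hi|/|M| = 2.007 cm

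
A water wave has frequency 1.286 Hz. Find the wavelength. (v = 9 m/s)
λ = v/f = 6.998 m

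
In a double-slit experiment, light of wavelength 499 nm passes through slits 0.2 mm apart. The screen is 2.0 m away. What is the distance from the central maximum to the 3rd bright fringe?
y = mλL/d = 14.97 mm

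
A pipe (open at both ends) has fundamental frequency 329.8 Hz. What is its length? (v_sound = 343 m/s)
L = v/(2f₁) = 0.52 m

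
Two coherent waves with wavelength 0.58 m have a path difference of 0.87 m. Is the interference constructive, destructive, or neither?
destructive — path difference = 1.5λ, an odd multiple of λ/2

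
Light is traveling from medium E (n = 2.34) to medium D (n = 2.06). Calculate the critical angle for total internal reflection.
θc = arcsin(n₂/n₁) = 61.68°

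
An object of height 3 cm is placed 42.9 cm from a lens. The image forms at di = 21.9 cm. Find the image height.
hi = (-di/do) × ho = -1.531 cm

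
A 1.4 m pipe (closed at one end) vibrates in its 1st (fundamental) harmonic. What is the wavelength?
λₙ = 4L/n = 5.6 m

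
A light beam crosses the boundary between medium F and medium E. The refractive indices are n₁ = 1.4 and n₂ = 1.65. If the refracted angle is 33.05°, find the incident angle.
sin θ₁ = (n₂/n₁)·sin θ₂ → θ₁ = 40°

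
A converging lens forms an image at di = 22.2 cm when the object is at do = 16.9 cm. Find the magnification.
M = −di/do = -1.314 (inverted image)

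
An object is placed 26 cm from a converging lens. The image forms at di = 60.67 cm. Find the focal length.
1/f = 1/do + 1/di → f = 18.2 cm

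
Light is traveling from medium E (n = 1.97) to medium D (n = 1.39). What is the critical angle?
θc = arcsin(n₂/n₁) = 44.88°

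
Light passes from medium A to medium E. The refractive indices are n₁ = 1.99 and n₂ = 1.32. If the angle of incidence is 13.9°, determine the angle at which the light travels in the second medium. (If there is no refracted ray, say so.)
sin θ₂ = (n₁/n₂)·sin θ₁ = 0.3622 → θ₂ = 21.23°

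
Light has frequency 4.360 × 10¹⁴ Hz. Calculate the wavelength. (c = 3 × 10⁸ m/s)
λ = c/f = 688.1 nm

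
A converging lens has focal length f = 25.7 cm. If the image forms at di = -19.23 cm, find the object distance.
1/do = 1/f − 1/di → do = 11 cm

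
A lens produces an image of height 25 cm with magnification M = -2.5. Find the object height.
ho = |hi|/|M| = 10 cm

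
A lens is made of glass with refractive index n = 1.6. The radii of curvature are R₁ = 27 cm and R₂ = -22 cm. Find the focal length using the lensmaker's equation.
1/f = (n − 1)(1/R₁ − 1/R₂) → f = 20.2 cm (converging lens)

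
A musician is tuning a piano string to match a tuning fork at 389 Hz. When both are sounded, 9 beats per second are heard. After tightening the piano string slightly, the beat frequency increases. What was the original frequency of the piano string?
398 Hz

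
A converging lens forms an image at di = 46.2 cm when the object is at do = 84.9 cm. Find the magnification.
M = −di/do = -0.5442 (inverted image)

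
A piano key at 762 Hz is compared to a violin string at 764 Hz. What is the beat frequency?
2 Hz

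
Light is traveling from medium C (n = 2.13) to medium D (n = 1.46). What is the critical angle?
θc = arcsin(n₂/n₁) = 43.27°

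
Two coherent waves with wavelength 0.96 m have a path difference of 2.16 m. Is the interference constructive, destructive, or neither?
neither (partial) — path difference = 2.25λ, neither a whole number of wavelengths nor an odd multiple of λ/2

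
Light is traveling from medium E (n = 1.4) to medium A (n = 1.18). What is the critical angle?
θc = arcsin(n₂/n₁) = 57.44°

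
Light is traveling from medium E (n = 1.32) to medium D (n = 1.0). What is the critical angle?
θc = arcsin(n₂/n₁) = 49.25°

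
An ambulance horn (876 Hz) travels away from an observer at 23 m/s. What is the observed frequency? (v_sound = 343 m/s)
f_obs = f·v/(v + v_s) = 821 Hz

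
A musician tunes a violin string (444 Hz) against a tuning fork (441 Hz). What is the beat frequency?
3 Hz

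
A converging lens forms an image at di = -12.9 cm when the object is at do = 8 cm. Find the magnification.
M = −di/do = 1.613 (upright image)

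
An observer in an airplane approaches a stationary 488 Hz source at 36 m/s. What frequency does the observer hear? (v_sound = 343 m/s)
f_obs = f·(v + v_o)/v = 539.2 Hz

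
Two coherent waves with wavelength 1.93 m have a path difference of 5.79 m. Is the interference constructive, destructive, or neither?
constructive — path difference = 3λ, a whole number of wavelengths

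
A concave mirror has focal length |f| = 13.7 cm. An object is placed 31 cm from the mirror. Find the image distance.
f = +13.7 cm (concave); 1/di = 1/f − 1/do → di = 24.55 cm (real image, in front of mirror)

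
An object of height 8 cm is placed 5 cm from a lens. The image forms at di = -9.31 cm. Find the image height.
hi = (-di/do) × ho = 14.9 cm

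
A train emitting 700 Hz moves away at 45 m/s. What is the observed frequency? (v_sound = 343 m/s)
f_obs = f·v/(v + v_s) = 618.8 Hz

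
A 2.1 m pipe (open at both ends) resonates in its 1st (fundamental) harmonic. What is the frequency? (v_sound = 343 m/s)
fₙ = nv/(2L) = 81.67 Hz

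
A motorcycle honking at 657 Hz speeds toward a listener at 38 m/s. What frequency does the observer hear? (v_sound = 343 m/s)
f_obs = f·v/(v − v_s) = 738.9 Hz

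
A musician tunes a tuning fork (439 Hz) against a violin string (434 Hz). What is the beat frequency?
5 Hz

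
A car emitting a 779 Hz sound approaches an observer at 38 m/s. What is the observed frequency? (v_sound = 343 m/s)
f_obs = f·v/(v − v_s) = 876.1 Hz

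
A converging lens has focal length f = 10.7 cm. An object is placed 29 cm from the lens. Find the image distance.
1/di = 1/f − 1/do → di = 16.96 cm (real image)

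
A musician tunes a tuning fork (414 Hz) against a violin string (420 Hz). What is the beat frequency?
6 Hz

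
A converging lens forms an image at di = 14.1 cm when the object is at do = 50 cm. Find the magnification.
M = −di/do = -0.282 (inverted image)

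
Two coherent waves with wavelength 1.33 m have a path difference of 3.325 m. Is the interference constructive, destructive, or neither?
destructive — path difference = 2.5λ, an odd multiple of λ/2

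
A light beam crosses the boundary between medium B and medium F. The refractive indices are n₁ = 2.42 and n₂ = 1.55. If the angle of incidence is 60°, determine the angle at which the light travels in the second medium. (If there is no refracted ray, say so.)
sin θ₂ = (n₁/n₂)·sin θ₁ = 1.352 > 1, so there is no refracted ray — the light undergoes total internal reflection.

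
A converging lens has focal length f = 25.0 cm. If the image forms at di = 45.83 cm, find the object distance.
1/do = 1/f − 1/di → do = 55 cm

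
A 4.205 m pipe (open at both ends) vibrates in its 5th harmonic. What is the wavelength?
λₙ = 2L/n = 1.682 m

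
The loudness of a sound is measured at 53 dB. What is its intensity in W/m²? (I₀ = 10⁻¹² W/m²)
I = I₀·10^(β/10) = 2.00 × 10⁻⁷ W/m²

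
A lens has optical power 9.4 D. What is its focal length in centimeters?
f = 1/P = 10.64 cm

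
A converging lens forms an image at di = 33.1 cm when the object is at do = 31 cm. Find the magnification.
M = −di/do = -1.068 (inverted image)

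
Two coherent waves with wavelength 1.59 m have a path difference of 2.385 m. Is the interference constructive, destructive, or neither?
destructive — path difference = 1.5λ, an odd multiple of λ/2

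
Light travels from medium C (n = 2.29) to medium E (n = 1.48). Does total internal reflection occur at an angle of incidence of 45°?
θc = arcsin(n₂/n₁) = 40.26°; 45° > θc, so yes — total internal reflection.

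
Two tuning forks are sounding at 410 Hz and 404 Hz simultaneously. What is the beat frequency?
6 Hz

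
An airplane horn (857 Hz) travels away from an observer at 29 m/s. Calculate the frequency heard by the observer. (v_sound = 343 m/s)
f_obs = f·v/(v + v_s) = 790.2 Hz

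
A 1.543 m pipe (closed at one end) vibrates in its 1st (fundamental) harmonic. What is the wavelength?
λₙ = 4L/n = 6.172 m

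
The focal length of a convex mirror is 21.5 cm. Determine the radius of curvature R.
R = 2|f| = 43 cm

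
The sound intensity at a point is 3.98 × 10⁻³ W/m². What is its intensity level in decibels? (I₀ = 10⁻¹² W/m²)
β = 10·log₁₀(I/I₀) = 96 dB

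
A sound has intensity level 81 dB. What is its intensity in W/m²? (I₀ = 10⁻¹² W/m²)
I = I₀·10^(β/10) = 1.26 × 10⁻⁴ W/m²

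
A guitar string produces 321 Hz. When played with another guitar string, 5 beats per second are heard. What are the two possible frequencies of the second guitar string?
f₂ = 321 ± 5 Hz → 326 Hz or 316 Hz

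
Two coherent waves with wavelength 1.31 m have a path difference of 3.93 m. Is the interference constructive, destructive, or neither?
constructive — path difference = 3λ, a whole number of wavelengths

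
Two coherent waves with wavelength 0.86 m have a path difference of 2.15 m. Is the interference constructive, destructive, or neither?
destructive — path difference = 2.5λ, an odd multiple of λ/2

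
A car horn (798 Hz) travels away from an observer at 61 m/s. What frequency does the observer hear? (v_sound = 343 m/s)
f_obs = f·v/(v + v_s) = 677.5 Hz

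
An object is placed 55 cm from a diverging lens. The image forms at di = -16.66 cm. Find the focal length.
1/f = 1/do + 1/di → f = -23.9 cm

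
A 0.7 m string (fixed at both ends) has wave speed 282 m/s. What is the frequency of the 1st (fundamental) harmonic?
fₙ = nv/(2L) = 201.4 Hz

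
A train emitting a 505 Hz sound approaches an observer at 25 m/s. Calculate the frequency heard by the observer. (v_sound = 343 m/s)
f_obs = f·v/(v − v_s) = 544.7 Hz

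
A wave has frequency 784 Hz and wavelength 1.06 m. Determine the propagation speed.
v = fλ = 831 m/s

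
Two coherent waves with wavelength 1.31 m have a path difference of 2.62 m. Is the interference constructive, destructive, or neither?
constructive — path difference = 2λ, a whole number of wavelengths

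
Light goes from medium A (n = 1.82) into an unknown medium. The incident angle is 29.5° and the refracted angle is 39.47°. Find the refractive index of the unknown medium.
n₂ = n₁·sin θ₁ / sin θ₂ = 1.41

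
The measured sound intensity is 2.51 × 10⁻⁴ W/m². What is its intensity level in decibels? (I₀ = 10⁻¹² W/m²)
β = 10·log₁₀(I/I₀) = 84 dB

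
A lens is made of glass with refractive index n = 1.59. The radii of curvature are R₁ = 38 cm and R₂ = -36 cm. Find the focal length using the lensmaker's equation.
1/f = (n − 1)(1/R₁ − 1/R₂) → f = 31.33 cm (converging lens)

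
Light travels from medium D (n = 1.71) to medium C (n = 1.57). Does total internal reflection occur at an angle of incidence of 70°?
θc = arcsin(n₂/n₁) = 66.65°; 70° > θc, so yes — total internal reflection.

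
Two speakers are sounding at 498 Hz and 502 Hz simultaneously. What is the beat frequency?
4 Hz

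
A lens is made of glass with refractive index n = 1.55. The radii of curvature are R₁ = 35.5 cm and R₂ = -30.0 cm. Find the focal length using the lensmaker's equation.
1/f = (n − 1)(1/R₁ − 1/R₂) → f = 29.56 cm (converging lens)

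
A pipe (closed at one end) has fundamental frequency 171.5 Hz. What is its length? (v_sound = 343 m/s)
L = v/(4f₁) = 0.5 m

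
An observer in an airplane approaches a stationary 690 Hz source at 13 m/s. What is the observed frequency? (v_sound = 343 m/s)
f_obs = f·(v + v_o)/v = 716.2 Hz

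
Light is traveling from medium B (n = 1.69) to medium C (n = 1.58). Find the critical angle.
θc = arcsin(n₂/n₁) = 69.21°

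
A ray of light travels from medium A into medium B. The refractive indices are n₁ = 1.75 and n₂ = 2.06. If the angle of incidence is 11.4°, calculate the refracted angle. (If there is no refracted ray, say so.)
sin θ₂ = (n₁/n₂)·sin θ₁ = 0.1679 → θ₂ = 9.666°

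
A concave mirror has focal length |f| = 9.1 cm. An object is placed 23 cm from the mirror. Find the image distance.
f = +9.1 cm (concave); 1/di = 1/f − 1/do → di = 15.06 cm (real image, in front of mirror)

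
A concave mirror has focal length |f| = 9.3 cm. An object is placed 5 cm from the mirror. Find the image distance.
f = +9.3 cm (concave); 1/di = 1/f − 1/do → di = -10.81 cm (virtual image, behind mirror)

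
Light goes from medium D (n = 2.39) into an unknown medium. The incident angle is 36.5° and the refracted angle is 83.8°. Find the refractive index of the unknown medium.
n₂ = n₁·sin θ₁ / sin θ₂ = 1.43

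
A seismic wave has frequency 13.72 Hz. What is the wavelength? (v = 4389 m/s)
λ = v/f = 319.9 m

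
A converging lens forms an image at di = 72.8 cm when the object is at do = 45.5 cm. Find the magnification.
M = −di/do = -1.6 (inverted image)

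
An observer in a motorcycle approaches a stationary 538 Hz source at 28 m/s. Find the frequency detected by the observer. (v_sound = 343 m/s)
f_obs = f·(v + v_o)/v = 581.9 Hz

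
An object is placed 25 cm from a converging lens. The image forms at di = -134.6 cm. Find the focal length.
1/f = 1/do + 1/di → f = 30.7 cm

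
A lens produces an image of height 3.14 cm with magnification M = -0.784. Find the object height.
ho = |hi|/|M| = 4.005 cm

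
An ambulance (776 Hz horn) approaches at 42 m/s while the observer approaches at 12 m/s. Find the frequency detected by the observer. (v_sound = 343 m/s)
f_obs = f·(v + v_o)/(v − v_s) = 915.2 Hz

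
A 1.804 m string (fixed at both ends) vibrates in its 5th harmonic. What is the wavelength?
λₙ = 2L/n = 0.7216 m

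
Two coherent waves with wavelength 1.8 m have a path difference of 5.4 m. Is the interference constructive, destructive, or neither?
constructive — path difference = 3λ, a whole number of wavelengths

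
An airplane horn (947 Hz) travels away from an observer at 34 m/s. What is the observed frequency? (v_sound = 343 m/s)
f_obs = f·v/(v + v_s) = 861.6 Hz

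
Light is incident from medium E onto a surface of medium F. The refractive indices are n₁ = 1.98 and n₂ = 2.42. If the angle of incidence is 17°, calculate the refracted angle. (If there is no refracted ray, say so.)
sin θ₂ = (n₁/n₂)·sin θ₁ = 0.2392 → θ₂ = 13.84°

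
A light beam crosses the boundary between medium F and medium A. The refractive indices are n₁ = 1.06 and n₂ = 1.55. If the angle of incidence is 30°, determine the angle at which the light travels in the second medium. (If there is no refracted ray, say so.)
sin θ₂ = (n₁/n₂)·sin θ₁ = 0.3419 → θ₂ = 19.99°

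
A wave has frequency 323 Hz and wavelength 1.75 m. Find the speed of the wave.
v = fλ = 565.2 m/s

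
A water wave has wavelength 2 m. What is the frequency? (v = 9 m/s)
f = v/λ = 4.5 Hz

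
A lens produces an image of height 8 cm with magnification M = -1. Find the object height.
ho = |hi|/|M| = 8 cm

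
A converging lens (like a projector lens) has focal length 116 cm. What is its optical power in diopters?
P = 1/f = 0.8621 D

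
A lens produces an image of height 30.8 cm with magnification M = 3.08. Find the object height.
ho = |hi|/|M| = 10 cm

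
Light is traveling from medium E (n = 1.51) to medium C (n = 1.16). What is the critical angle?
θc = arcsin(n₂/n₁) = 50.19°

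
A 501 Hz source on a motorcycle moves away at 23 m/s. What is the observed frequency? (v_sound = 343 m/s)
f_obs = f·v/(v + v_s) = 469.5 Hz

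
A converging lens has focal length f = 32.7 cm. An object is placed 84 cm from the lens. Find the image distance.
1/di = 1/f − 1/do → di = 53.54 cm (real image)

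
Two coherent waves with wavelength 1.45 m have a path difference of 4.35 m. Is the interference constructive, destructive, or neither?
constructive — path difference = 3λ, a whole number of wavelengths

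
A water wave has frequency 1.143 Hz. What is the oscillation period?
T = 1/f = 0.8749 s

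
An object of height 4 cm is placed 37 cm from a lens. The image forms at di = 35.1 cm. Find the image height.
hi = (-di/do) × ho = -3.795 cm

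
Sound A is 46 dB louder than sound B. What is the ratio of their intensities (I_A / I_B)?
I_A/I_B = 10^(Δβ/10) = 39810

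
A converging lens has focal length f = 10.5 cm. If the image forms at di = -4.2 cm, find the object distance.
1/do = 1/f − 1/di → do = 3 cm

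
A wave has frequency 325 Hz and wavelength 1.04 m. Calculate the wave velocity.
v = fλ = 338 m/s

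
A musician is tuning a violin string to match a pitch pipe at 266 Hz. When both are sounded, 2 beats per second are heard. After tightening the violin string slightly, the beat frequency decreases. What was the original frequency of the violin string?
264 Hz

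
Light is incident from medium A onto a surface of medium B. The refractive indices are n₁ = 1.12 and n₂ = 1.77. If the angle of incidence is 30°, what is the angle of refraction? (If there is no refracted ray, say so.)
sin θ₂ = (n₁/n₂)·sin θ₁ = 0.3164 → θ₂ = 18.44°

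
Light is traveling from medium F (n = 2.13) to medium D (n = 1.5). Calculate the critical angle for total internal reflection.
θc = arcsin(n₂/n₁) = 44.77°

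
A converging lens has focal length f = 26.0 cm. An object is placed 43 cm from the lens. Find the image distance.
1/di = 1/f − 1/do → di = 65.76 cm (real image)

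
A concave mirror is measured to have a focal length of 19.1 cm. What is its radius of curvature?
R = 2|f| = 38.2 cm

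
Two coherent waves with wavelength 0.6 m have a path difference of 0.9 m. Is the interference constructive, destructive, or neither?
destructive — path difference = 1.5λ, an odd multiple of λ/2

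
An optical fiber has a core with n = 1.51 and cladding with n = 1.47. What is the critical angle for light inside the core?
θc = arcsin(n_cladding/n_core) = 76.78°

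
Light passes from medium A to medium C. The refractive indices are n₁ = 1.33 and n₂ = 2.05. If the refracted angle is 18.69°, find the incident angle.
sin θ₁ = (n₂/n₁)·sin θ₂ → θ₁ = 29.6°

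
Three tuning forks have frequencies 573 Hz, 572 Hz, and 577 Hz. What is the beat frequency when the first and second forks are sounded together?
1 Hz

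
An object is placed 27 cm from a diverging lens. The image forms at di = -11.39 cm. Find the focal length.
1/f = 1/do + 1/di → f = -19.7 cm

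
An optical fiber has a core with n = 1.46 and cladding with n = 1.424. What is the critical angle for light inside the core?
θc = arcsin(n_cladding/n_core) = 77.25°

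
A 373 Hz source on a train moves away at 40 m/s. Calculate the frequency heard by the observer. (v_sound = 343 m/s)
f_obs = f·v/(v + v_s) = 334 Hz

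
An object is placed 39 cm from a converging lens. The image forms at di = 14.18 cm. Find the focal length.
1/f = 1/do + 1/di → f = 10.4 cm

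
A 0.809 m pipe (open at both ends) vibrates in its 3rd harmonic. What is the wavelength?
λₙ = 2L/n = 0.5393 m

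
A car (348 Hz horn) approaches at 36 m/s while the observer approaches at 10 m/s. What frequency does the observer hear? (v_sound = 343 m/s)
f_obs = f·(v + v_o)/(v − v_s) = 400.1 Hz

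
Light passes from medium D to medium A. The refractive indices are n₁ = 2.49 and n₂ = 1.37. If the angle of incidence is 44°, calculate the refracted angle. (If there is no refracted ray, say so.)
sin θ₂ = (n₁/n₂)·sin θ₁ = 1.263 > 1, so there is no refracted ray — the light undergoes total internal reflection.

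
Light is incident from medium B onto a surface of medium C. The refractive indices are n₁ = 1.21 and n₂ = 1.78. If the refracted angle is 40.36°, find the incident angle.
sin θ₁ = (n₂/n₁)·sin θ₂ → θ₁ = 72.3°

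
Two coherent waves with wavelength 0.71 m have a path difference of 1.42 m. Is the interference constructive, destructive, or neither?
constructive — path difference = 2λ, a whole number of wavelengths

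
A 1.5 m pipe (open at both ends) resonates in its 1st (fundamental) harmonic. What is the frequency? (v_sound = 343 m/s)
fₙ = nv/(2L) = 114.3 Hz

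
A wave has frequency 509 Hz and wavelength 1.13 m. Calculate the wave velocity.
v = fλ = 575.2 m/s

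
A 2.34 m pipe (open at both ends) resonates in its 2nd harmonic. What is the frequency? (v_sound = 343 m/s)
fₙ = nv/(2L) = 146.6 Hz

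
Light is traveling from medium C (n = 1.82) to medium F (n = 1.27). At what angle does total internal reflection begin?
θc = arcsin(n₂/n₁) = 44.25°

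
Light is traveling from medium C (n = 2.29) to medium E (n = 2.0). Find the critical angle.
θc = arcsin(n₂/n₁) = 60.85°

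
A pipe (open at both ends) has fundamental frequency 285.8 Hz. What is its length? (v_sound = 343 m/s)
L = v/(2f₁) = 0.6001 m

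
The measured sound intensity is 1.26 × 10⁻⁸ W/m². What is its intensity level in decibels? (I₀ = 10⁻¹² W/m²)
β = 10·log₁₀(I/I₀) = 41 dB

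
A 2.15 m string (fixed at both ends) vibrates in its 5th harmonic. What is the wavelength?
λₙ = 2L/n = 0.86 m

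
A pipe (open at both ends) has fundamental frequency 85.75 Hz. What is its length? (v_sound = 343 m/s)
L = v/(2f₁) = 2 m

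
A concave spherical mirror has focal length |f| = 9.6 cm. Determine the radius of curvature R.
R = 2|f| = 19.2 cm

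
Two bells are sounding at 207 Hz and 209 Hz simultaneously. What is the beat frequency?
2 Hz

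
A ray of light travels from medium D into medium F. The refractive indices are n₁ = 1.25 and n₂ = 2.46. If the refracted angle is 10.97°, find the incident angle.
sin θ₁ = (n₂/n₁)·sin θ₂ → θ₁ = 21.99°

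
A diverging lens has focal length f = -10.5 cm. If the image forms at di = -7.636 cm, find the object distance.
1/do = 1/f − 1/di → do = 28 cm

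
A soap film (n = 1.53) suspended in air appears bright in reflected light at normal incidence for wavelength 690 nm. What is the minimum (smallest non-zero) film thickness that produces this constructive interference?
2nt = (m − ½)λ with m = 1 → t = (m − ½)λ/(2n) = 112.7 nm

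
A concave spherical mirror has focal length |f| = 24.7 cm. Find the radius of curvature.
R = 2|f| = 49.4 cm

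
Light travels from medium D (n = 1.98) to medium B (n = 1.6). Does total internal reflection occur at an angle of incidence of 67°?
θc = arcsin(n₂/n₁) = 53.91°; 67° > θc, so yes — total internal reflection.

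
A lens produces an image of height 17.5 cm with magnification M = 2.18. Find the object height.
ho = |hi|/|M| = 8.028 cm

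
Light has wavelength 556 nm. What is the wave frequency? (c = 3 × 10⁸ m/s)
f = c/λ = 5.396 × 10¹⁴ Hz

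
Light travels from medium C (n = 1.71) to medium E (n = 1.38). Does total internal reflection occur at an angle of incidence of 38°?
θc = arcsin(n₂/n₁) = 53.81°; 38° < θc, so no — the ray refracts.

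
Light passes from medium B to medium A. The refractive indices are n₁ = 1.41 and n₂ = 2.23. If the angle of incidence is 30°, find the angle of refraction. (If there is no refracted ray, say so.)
sin θ₂ = (n₁/n₂)·sin θ₁ = 0.3161 → θ₂ = 18.43°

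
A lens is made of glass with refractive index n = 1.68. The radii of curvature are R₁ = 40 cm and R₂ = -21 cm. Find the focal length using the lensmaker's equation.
1/f = (n − 1)(1/R₁ − 1/R₂) → f = 20.25 cm (converging lens)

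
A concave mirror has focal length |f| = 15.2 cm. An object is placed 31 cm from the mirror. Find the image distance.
f = +15.2 cm (concave); 1/di = 1/f − 1/do → di = 29.82 cm (real image, in front of mirror)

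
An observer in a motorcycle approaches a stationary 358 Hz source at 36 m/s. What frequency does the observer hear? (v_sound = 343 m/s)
f_obs = f·(v + v_o)/v = 395.6 Hz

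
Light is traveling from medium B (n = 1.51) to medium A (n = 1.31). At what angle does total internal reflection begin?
θc = arcsin(n₂/n₁) = 60.18°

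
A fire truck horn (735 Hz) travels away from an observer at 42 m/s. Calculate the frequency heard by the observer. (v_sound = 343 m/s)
f_obs = f·v/(v + v_s) = 654.8 Hz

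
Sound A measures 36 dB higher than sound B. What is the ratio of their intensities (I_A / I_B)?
I_A/I_B = 10^(Δβ/10) = 3981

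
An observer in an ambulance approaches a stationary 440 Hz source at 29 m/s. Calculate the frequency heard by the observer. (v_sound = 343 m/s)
f_obs = f·(v + v_o)/v = 477.2 Hz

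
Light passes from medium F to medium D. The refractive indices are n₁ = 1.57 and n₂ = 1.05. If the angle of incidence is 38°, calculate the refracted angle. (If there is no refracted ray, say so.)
sin θ₂ = (n₁/n₂)·sin θ₁ = 0.9206 → θ₂ = 67.01°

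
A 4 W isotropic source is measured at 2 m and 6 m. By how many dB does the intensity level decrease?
Δβ = 20·log₁₀(r₂/r₁) = 9.542 dB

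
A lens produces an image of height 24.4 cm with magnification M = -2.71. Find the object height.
ho = |hi|/|M| = 9.004 cm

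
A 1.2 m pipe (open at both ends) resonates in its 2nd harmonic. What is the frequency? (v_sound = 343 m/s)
fₙ = nv/(2L) = 285.8 Hz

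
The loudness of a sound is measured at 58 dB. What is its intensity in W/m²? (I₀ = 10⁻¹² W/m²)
I = I₀·10^(β/10) = 6.31 × 10⁻⁷ W/m²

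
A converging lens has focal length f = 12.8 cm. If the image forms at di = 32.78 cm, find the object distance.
1/do = 1/f − 1/di → do = 21 cm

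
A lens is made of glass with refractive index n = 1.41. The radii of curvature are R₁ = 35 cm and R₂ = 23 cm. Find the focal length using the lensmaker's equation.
1/f = (n − 1)(1/R₁ − 1/R₂) → f = -163.6 cm (diverging lens)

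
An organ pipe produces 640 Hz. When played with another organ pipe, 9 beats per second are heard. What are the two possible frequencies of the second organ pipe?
f₂ = 640 ± 9 Hz → 649 Hz or 631 Hz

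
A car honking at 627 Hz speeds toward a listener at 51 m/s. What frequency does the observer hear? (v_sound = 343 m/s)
f_obs = f·v/(v − v_s) = 736.5 Hz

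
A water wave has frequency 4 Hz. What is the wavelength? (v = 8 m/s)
λ = v/f = 2 m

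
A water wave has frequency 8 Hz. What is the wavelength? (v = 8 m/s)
λ = v/f = 1 m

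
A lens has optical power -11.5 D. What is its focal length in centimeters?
f = 1/P = -8.696 cm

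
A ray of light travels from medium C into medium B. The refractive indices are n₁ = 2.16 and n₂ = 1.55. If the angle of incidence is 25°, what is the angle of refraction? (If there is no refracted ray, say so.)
sin θ₂ = (n₁/n₂)·sin θ₁ = 0.5889 → θ₂ = 36.08°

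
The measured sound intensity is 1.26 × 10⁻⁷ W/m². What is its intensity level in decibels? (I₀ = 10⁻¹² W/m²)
β = 10·log₁₀(I/I₀) = 51 dB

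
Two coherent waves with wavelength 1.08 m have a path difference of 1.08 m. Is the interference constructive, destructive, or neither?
constructive — path difference = 1λ, a whole number of wavelengths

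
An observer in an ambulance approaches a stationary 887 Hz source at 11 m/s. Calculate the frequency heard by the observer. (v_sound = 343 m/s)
f_obs = f·(v + v_o)/v = 915.4 Hz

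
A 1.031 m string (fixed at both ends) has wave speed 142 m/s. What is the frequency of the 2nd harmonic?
fₙ = nv/(2L) = 137.7 Hz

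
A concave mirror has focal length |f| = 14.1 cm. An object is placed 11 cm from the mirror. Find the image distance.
f = +14.1 cm (concave); 1/di = 1/f − 1/do → di = -50.03 cm (virtual image, behind mirror)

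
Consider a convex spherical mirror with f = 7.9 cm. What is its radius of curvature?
R = 2|f| = 15.8 cm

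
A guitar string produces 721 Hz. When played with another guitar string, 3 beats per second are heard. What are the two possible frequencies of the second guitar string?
f₂ = 721 ± 3 Hz → 724 Hz or 718 Hz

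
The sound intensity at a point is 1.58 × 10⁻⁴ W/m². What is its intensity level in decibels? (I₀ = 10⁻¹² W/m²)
β = 10·log₁₀(I/I₀) = 81.99 dB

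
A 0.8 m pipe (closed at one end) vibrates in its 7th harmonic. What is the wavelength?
λₙ = 4L/n = 0.4571 m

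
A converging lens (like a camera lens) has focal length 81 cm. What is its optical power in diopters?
P = 1/f = 1.235 D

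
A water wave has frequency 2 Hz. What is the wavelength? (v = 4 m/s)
λ = v/f = 2 m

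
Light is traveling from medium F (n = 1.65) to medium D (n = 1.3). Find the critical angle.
θc = arcsin(n₂/n₁) = 51.99°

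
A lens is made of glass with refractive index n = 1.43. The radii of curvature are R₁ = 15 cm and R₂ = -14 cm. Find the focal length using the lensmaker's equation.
1/f = (n − 1)(1/R₁ − 1/R₂) → f = 16.84 cm (converging lens)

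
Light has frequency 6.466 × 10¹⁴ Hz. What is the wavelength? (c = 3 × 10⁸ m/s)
λ = c/f = 464 nm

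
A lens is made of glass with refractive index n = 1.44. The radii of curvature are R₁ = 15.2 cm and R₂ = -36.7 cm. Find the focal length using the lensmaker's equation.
1/f = (n − 1)(1/R₁ − 1/R₂) → f = 24.43 cm (converging lens)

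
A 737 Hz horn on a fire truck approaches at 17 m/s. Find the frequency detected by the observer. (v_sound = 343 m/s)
f_obs = f·v/(v − v_s) = 775.4 Hz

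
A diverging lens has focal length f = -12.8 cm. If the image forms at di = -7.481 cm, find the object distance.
1/do = 1/f − 1/di → do = 18 cm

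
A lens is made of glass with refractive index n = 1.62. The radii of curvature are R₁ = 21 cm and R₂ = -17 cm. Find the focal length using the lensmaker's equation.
1/f = (n − 1)(1/R₁ − 1/R₂) → f = 15.15 cm (converging lens)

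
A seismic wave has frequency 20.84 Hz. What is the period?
T = 1/f = 0.04798 s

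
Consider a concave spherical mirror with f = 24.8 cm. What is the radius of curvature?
R = 2|f| = 49.6 cm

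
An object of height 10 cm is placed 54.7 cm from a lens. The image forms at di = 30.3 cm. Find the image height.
hi = (-di/do) × ho = -5.539 cm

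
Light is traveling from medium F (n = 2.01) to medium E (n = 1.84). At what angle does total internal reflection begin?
θc = arcsin(n₂/n₁) = 66.27°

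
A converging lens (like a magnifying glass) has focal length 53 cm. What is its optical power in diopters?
P = 1/f = 1.887 D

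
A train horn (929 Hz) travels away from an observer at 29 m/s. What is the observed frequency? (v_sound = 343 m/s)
f_obs = f·v/(v + v_s) = 856.6 Hz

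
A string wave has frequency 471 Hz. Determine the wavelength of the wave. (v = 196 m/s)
λ = v/f = 0.4161 m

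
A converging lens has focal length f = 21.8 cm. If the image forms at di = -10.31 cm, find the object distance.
1/do = 1/f − 1/di → do = 7 cm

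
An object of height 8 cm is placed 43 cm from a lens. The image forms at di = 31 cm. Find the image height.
hi = (-di/do) × ho = -5.767 cm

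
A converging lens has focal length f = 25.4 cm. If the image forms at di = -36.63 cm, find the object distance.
1/do = 1/f − 1/di → do = 15 cm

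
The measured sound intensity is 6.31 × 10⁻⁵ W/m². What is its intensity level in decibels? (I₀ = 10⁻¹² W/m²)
β = 10·log₁₀(I/I₀) = 78 dB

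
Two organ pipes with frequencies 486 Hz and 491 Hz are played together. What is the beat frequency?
5 Hz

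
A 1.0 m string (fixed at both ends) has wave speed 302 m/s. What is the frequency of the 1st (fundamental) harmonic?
fₙ = nv/(2L) = 151 Hz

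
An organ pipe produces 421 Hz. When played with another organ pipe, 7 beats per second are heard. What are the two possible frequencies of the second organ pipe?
f₂ = 421 ± 7 Hz → 428 Hz or 414 Hz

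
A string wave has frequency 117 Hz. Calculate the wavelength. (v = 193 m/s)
λ = v/f = 1.65 m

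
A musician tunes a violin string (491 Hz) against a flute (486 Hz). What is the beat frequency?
5 Hz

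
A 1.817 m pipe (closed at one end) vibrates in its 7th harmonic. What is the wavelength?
λₙ = 4L/n = 1.038 m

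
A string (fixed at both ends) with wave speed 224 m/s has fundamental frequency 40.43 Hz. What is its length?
L = v/(2f₁) = 2.77 m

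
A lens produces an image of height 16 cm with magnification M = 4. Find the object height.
ho = |hi|/|M| = 4 cm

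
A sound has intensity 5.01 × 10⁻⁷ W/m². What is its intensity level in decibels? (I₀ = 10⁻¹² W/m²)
β = 10·log₁₀(I/I₀) = 57 dB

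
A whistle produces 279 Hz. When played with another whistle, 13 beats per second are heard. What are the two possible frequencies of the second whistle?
f₂ = 279 ± 13 Hz → 292 Hz or 266 Hz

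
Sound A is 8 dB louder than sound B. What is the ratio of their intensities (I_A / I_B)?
I_A/I_B = 10^(Δβ/10) = 6.31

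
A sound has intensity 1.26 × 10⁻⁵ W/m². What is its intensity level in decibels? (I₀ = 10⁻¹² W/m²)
β = 10·log₁₀(I/I₀) = 71 dB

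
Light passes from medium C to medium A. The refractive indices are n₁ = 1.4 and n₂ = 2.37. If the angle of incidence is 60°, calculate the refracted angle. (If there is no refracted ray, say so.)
sin θ₂ = (n₁/n₂)·sin θ₁ = 0.5116 → θ₂ = 30.77°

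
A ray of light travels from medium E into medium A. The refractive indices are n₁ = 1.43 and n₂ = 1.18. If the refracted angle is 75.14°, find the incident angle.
sin θ₁ = (n₂/n₁)·sin θ₂ → θ₁ = 52.9°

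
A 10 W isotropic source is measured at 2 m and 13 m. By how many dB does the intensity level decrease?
Δβ = 20·log₁₀(r₂/r₁) = 16.26 dB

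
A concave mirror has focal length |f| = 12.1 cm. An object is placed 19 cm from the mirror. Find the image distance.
f = +12.1 cm (concave); 1/di = 1/f − 1/do → di = 33.32 cm (real image, in front of mirror)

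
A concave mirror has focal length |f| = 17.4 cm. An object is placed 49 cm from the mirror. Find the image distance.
f = +17.4 cm (concave); 1/di = 1/f − 1/do → di = 26.98 cm (real image, in front of mirror)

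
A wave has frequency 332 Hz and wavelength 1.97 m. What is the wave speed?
v = fλ = 654 m/s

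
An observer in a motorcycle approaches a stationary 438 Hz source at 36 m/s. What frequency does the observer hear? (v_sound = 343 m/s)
f_obs = f·(v + v_o)/v = 484 Hz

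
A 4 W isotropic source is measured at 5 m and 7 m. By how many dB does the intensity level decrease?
Δβ = 20·log₁₀(r₂/r₁) = 2.923 dB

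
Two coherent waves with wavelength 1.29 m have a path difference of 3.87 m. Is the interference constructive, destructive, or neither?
constructive — path difference = 3λ, a whole number of wavelengths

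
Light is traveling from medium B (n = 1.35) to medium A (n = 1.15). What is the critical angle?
θc = arcsin(n₂/n₁) = 58.41°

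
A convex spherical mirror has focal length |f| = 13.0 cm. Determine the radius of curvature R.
R = 2|f| = 26 cm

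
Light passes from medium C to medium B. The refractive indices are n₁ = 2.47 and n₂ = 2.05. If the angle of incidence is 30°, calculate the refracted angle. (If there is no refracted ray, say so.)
sin θ₂ = (n₁/n₂)·sin θ₁ = 0.6024 → θ₂ = 37.04°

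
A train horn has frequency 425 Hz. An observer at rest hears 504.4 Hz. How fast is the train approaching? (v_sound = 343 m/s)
v_s = v·(1 − f/f_obs) = 53.99 m/s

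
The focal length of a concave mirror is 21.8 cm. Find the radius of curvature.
R = 2|f| = 43.6 cm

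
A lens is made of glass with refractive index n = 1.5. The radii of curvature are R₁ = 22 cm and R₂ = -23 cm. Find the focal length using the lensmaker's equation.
1/f = (n − 1)(1/R₁ − 1/R₂) → f = 22.49 cm (converging lens)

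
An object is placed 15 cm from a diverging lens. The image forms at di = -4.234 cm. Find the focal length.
1/f = 1/do + 1/di → f = -5.899 cm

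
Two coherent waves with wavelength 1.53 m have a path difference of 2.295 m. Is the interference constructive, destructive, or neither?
destructive — path difference = 1.5λ, an odd multiple of λ/2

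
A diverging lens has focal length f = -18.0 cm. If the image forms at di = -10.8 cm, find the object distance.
1/do = 1/f − 1/di → do = 27 cm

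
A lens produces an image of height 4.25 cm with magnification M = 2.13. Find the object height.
ho = |hi|/|M| = 1.995 cm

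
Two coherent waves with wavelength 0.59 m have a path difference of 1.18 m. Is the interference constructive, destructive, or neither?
constructive — path difference = 2λ, a whole number of wavelengths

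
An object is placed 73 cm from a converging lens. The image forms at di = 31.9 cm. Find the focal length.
1/f = 1/do + 1/di → f = 22.2 cm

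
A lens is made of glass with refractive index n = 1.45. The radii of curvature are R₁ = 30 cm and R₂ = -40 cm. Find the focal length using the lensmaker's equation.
1/f = (n − 1)(1/R₁ − 1/R₂) → f = 38.1 cm (converging lens)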